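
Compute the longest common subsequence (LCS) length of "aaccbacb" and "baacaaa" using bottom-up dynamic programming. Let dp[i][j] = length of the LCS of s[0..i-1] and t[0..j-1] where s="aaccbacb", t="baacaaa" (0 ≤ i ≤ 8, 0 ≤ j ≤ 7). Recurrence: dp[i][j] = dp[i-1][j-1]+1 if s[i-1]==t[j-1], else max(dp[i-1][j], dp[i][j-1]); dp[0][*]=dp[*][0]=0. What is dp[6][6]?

4

   ''  b  a  a  c  a  a  a
''  0  0  0  0  0  0  0  0
 a  0  0  1  1  1  1  1  1
 a  0  0  1  2  2  2  2  2
 c  0  0  1  2  3  3  3  3
 c  0  0  1  2  3  3  3  3
 b  0  1  1  2  3  3  3  3
 a  0  1  2  2  3  4  4  4
 c  0  1  2  2  3  4  4  4
 b  0  1  2  2  3  4  4  4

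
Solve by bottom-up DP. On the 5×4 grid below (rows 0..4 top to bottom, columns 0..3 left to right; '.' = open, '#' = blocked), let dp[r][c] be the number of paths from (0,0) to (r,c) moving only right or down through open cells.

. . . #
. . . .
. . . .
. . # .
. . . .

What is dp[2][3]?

r\c   0   1   2   3
  0   1   1   1   0
  1   1   2   3   3
  2   1   3   6   9
  3   1   4   0   9
  4   1   5   5  14

9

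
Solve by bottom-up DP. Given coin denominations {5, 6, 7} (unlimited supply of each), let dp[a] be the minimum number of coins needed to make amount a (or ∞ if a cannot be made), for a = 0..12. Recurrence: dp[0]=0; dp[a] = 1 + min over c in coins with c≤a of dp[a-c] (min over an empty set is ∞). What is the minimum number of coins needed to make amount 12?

2

 a  0  1  2  3  4  5  6  7  8  9 10 11 12
dp  0  -  -  -  -  1  1  1  -  -  2  2  2
(- denotes ∞ / unreachable)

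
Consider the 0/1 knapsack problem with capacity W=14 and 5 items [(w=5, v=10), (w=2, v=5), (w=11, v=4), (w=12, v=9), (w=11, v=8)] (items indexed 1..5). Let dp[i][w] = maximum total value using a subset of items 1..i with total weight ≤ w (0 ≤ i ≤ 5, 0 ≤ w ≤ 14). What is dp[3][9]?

i\w   0   1   2   3   4   5   6   7   8   9  10  11  12  13  14
  0   0   0   0   0   0   0   0   0   0   0   0   0   0   0   0
  1   0   0   0   0   0  10  10  10  10  10  10  10  10  10  10
  2   0   0   5   5   5  10  10  15  15  15  15  15  15  15  15
  3   0   0   5   5   5  10  10  15  15  15  15  15  15  15  15
  4   0   0   5   5   5  10  10  15  15  15  15  15  15  15  15
  5   0   0   5   5   5  10  10  15  15  15  15  15  15  15  15

15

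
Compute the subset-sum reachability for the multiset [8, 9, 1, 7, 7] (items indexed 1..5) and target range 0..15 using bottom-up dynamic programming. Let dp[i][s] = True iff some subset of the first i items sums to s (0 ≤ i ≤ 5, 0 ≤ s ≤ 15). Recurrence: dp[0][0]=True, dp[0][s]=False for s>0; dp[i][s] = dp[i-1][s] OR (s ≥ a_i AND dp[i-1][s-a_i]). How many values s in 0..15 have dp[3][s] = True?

5

i\s   0   1   2   3   4   5   6   7   8   9  10  11  12  13  14  15
  0   T   F   F   F   F   F   F   F   F   F   F   F   F   F   F   F
  1   T   F   F   F   F   F   F   F   T   F   F   F   F   F   F   F
  2   T   F   F   F   F   F   F   F   T   T   F   F   F   F   F   F
  3   T   T   F   F   F   F   F   F   T   T   T   F   F   F   F   F
  4   T   T   F   F   F   F   F   T   T   T   T   F   F   F   F   T
  5   T   T   F   F   F   F   F   T   T   T   T   F   F   F   T   T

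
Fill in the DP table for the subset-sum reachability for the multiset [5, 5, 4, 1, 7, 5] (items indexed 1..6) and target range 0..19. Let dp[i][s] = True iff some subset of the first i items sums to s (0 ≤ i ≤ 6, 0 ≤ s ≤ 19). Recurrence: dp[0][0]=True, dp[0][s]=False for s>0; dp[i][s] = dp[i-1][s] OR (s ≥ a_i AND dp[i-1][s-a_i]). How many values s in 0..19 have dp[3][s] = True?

i\s   0   1   2   3   4   5   6   7   8   9  10  11  12  13  14  15  16  17  18  19
  0   T   F   F   F   F   F   F   F   F   F   F   F   F   F   F   F   F   F   F   F
  1   T   F   F   F   F   T   F   F   F   F   F   F   F   F   F   F   F   F   F   F
  2   T   F   F   F   F   T   F   F   F   F   T   F   F   F   F   F   F   F   F   F
  3   T   F   F   F   T   T   F   F   F   T   T   F   F   F   T   F   F   F   F   F
  4   T   T   F   F   T   T   T   F   F   T   T   T   F   F   T   T   F   F   F   F
  5   T   T   F   F   T   T   T   T   T   T   T   T   T   T   T   T   T   T   T   F
  6   T   T   F   F   T   T   T   T   T   T   T   T   T   T   T   T   T   T   T   T

6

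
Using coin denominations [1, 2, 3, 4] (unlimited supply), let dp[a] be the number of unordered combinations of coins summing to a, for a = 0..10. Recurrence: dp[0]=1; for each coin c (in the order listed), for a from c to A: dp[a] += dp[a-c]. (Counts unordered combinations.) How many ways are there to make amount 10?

after  coin     0     1     2     3     4     5     6     7     8     9    10
          1     1     1     1     1     1     1     1     1     1     1     1
          2     1     1     2     2     3     3     4     4     5     5     6
          3     1     1     2     3     4     5     7     8    10    12    14
          4     1     1     2     3     5     6     9    11    15    18    23

23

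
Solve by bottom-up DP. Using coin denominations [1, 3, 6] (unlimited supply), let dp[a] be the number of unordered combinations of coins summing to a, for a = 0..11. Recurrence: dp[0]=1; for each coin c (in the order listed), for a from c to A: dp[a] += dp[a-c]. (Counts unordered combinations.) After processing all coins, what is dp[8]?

4

after  coin     0     1     2     3     4     5     6     7     8     9    10    11
          1     1     1     1     1     1     1     1     1     1     1     1     1
          3     1     1     1     2     2     2     3     3     3     4     4     4
          6     1     1     1     2     2     2     4     4     4     6     6     6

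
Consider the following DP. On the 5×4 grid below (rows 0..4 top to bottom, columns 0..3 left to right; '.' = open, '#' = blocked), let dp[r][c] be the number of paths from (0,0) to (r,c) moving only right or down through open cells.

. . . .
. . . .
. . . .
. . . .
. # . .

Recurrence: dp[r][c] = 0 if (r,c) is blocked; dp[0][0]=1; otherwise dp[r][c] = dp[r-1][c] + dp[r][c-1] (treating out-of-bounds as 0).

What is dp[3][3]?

r\c   0   1   2   3
  0   1   1   1   1
  1   1   2   3   4
  2   1   3   6  10
  3   1   4  10  20
  4   1   0  10  30

20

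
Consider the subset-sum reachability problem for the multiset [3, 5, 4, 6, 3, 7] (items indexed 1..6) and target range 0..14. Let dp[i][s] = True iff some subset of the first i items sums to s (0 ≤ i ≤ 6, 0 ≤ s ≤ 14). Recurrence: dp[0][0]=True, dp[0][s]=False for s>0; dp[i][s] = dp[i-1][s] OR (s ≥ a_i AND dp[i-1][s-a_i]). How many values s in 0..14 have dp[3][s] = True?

8

i\s   0   1   2   3   4   5   6   7   8   9  10  11  12  13  14
  0   T   F   F   F   F   F   F   F   F   F   F   F   F   F   F
  1   T   F   F   T   F   F   F   F   F   F   F   F   F   F   F
  2   T   F   F   T   F   T   F   F   T   F   F   F   F   F   F
  3   T   F   F   T   T   T   F   T   T   T   F   F   T   F   F
  4   T   F   F   T   T   T   T   T   T   T   T   T   T   T   T
  5   T   F   F   T   T   T   T   T   T   T   T   T   T   T   T
  6   T   F   F   T   T   T   T   T   T   T   T   T   T   T   T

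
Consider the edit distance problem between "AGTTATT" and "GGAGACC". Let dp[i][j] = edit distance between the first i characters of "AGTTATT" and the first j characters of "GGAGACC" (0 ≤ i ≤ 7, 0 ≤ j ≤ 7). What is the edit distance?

   ''  G  G  A  G  A  C  C
''  0  1  2  3  4  5  6  7
 A  1  1  2  2  3  4  5  6
 G  2  1  1  2  2  3  4  5
 T  3  2  2  2  3  3  4  5
 T  4  3  3  3  3  4  4  5
 A  5  4  4  3  4  3  4  5
 T  6  5  5  4  4  4  4  5
 T  7  6  6  5  5  5  5  5

5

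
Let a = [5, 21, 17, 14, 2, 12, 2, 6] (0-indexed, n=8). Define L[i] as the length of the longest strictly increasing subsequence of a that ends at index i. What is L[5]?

   i    0    1    2    3    4    5    6    7
a[i]    5   21   17   14    2   12    2    6
L[i]    1    2    2    2    1    2    1    2

2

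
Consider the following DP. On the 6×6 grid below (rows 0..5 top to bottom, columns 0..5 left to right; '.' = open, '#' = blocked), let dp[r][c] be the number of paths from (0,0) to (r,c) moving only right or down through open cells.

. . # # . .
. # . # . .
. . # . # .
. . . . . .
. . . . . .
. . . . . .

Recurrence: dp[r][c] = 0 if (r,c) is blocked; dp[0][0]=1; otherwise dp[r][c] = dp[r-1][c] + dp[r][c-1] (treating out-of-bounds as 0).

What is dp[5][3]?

r\c   0   1   2   3   4   5
  0   1   1   0   0   0   0
  1   1   0   0   0   0   0
  2   1   1   0   0   0   0
  3   1   2   2   2   2   2
  4   1   3   5   7   9  11
  5   1   4   9  16  25  36

16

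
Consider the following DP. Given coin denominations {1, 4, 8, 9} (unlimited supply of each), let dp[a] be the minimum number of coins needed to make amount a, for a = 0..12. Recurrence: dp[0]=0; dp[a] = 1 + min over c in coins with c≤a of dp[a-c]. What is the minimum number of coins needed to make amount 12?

2

 a  0  1  2  3  4  5  6  7  8  9 10 11 12
dp  0  1  2  3  1  2  3  4  1  1  2  3  2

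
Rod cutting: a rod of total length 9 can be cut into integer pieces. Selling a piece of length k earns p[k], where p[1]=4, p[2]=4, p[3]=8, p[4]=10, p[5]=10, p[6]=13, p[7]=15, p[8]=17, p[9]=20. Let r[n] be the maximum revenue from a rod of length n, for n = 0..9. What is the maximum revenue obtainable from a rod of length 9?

   n    0    1    2    3    4    5    6    7    8    9
r[n]    0    4    8   12   16   20   24   28   32   36

36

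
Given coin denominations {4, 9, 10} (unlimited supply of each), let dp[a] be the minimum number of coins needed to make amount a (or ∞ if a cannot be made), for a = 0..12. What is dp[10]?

1

 a  0  1  2  3  4  5  6  7  8  9 10 11 12
dp  0  -  -  -  1  -  -  -  2  1  1  -  3
(- denotes ∞ / unreachable)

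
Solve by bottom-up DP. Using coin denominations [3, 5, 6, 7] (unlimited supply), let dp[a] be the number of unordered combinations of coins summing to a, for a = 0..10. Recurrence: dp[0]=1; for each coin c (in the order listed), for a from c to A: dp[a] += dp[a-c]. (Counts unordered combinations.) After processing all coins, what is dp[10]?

2

after  coin     0     1     2     3     4     5     6     7     8     9    10
          3     1     0     0     1     0     0     1     0     0     1     0
          5     1     0     0     1     0     1     1     0     1     1     1
          6     1     0     0     1     0     1     2     0     1     2     1
          7     1     0     0     1     0     1     2     1     1     2     2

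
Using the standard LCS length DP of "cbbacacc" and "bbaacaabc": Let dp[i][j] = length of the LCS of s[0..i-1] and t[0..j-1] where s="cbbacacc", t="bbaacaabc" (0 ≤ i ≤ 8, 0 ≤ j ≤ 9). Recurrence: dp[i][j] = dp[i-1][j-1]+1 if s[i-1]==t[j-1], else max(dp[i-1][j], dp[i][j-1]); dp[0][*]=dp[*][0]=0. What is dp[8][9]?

   ''  b  b  a  a  c  a  a  b  c
''  0  0  0  0  0  0  0  0  0  0
 c  0  0  0  0  0  1  1  1  1  1
 b  0  1  1  1  1  1  1  1  2  2
 b  0  1  2  2  2  2  2  2  2  2
 a  0  1  2  3  3  3  3  3  3  3
 c  0  1  2  3  3  4  4  4  4  4
 a  0  1  2  3  4  4  5  5  5  5
 c  0  1  2  3  4  5  5  5  5  6
 c  0  1  2  3  4  5  5  5  5  6

6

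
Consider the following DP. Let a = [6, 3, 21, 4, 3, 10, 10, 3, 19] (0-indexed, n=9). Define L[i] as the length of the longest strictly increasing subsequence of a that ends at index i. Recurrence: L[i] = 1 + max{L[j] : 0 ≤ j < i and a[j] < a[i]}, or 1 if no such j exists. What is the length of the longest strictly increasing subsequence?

   i    0    1    2    3    4    5    6    7    8
a[i]    6    3   21    4    3   10   10    3   19
L[i]    1    1    2    2    1    3    3    1    4

4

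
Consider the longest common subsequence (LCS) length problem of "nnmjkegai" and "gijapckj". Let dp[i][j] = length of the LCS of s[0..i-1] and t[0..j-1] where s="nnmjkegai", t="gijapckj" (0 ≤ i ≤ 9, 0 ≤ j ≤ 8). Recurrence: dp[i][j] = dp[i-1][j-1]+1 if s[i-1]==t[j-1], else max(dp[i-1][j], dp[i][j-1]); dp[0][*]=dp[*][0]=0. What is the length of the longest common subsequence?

2

   ''  g  i  j  a  p  c  k  j
''  0  0  0  0  0  0  0  0  0
 n  0  0  0  0  0  0  0  0  0
 n  0  0  0  0  0  0  0  0  0
 m  0  0  0  0  0  0  0  0  0
 j  0  0  0  1  1  1  1  1  1
 k  0  0  0  1  1  1  1  2  2
 e  0  0  0  1  1  1  1  2  2
 g  0  1  1  1  1  1  1  2  2
 a  0  1  1  1  2  2  2  2  2
 i  0  1  2  2  2  2  2  2  2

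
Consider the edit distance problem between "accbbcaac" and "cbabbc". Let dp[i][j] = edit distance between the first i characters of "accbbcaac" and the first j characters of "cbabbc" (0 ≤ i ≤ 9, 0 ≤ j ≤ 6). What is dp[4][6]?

5

   ''  c  b  a  b  b  c
''  0  1  2  3  4  5  6
 a  1  1  2  2  3  4  5
 c  2  1  2  3  3  4  4
 c  3  2  2  3  4  4  4
 b  4  3  2  3  3  4  5
 b  5  4  3  3  3  3  4
 c  6  5  4  4  4  4  3
 a  7  6  5  4  5  5  4
 a  8  7  6  5  5  6  5
 c  9  8  7  6  6  6  6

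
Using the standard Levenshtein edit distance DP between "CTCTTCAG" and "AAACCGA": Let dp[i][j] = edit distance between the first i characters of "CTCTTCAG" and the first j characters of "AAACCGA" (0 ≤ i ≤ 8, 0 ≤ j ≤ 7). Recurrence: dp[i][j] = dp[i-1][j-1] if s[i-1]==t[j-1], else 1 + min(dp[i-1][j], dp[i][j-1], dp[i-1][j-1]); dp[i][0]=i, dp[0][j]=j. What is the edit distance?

   ''  A  A  A  C  C  G  A
''  0  1  2  3  4  5  6  7
 C  1  1  2  3  3  4  5  6
 T  2  2  2  3  4  4  5  6
 C  3  3  3  3  3  4  5  6
 T  4  4  4  4  4  4  5  6
 T  5  5  5  5  5  5  5  6
 C  6  6  6  6  5  5  6  6
 A  7  6  6  6  6  6  6  6
 G  8  7  7  7  7  7  6  7

7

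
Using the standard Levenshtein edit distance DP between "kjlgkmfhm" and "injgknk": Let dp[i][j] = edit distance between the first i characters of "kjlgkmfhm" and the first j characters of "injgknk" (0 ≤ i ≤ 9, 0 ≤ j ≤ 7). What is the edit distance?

   ''  i  n  j  g  k  n  k
''  0  1  2  3  4  5  6  7
 k  1  1  2  3  4  4  5  6
 j  2  2  2  2  3  4  5  6
 l  3  3  3  3  3  4  5  6
 g  4  4  4  4  3  4  5  6
 k  5  5  5  5  4  3  4  5
 m  6  6  6  6  5  4  4  5
 f  7  7  7  7  6  5  5  5
 h  8  8  8  8  7  6  6  6
 m  9  9  9  9  8  7  7  7

7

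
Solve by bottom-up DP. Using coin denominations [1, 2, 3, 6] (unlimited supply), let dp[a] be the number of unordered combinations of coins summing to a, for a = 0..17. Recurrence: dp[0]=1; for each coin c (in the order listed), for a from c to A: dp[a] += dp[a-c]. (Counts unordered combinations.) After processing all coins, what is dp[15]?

after  coin     0     1     2     3     4     5     6     7     8     9    10    11    12    13    14    15    16    17
          1     1     1     1     1     1     1     1     1     1     1     1     1     1     1     1     1     1     1
          2     1     1     2     2     3     3     4     4     5     5     6     6     7     7     8     8     9     9
          3     1     1     2     3     4     5     7     8    10    12    14    16    19    21    24    27    30    33
          6     1     1     2     3     4     5     8     9    12    15    18    21    27    30    36    42    48    54

42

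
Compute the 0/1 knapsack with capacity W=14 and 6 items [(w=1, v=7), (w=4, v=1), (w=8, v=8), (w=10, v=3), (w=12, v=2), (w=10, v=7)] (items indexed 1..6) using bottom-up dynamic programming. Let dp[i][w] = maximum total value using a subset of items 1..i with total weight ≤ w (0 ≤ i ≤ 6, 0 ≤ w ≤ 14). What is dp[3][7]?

i\w   0   1   2   3   4   5   6   7   8   9  10  11  12  13  14
  0   0   0   0   0   0   0   0   0   0   0   0   0   0   0   0
  1   0   7   7   7   7   7   7   7   7   7   7   7   7   7   7
  2   0   7   7   7   7   8   8   8   8   8   8   8   8   8   8
  3   0   7   7   7   7   8   8   8   8  15  15  15  15  16  16
  4   0   7   7   7   7   8   8   8   8  15  15  15  15  16  16
  5   0   7   7   7   7   8   8   8   8  15  15  15  15  16  16
  6   0   7   7   7   7   8   8   8   8  15  15  15  15  16  16

8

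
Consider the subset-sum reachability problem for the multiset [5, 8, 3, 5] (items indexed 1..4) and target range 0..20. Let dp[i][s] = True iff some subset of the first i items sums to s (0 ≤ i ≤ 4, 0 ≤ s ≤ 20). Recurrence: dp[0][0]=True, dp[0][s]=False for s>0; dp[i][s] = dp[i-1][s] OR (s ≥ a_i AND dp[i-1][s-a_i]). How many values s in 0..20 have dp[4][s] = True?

9

i\s   0   1   2   3   4   5   6   7   8   9  10  11  12  13  14  15  16  17  18  19  20
  0   T   F   F   F   F   F   F   F   F   F   F   F   F   F   F   F   F   F   F   F   F
  1   T   F   F   F   F   T   F   F   F   F   F   F   F   F   F   F   F   F   F   F   F
  2   T   F   F   F   F   T   F   F   T   F   F   F   F   T   F   F   F   F   F   F   F
  3   T   F   F   T   F   T   F   F   T   F   F   T   F   T   F   F   T   F   F   F   F
  4   T   F   F   T   F   T   F   F   T   F   T   T   F   T   F   F   T   F   T   F   F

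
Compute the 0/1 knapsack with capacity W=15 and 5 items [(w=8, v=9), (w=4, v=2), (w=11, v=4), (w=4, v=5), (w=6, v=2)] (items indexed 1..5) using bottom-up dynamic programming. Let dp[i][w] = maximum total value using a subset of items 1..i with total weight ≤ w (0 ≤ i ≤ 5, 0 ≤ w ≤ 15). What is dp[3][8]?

9

i\w   0   1   2   3   4   5   6   7   8   9  10  11  12  13  14  15
  0   0   0   0   0   0   0   0   0   0   0   0   0   0   0   0   0
  1   0   0   0   0   0   0   0   0   9   9   9   9   9   9   9   9
  2   0   0   0   0   2   2   2   2   9   9   9   9  11  11  11  11
  3   0   0   0   0   2   2   2   2   9   9   9   9  11  11  11  11
  4   0   0   0   0   5   5   5   5   9   9   9   9  14  14  14  14
  5   0   0   0   0   5   5   5   5   9   9   9   9  14  14  14  14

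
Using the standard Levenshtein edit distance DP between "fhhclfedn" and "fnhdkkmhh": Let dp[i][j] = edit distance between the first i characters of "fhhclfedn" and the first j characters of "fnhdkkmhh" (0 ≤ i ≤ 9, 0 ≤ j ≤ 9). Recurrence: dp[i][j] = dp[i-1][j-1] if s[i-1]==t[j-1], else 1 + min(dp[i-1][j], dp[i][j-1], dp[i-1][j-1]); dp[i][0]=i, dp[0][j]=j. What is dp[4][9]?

   ''  f  n  h  d  k  k  m  h  h
''  0  1  2  3  4  5  6  7  8  9
 f  1  0  1  2  3  4  5  6  7  8
 h  2  1  1  1  2  3  4  5  6  7
 h  3  2  2  1  2  3  4  5  5  6
 c  4  3  3  2  2  3  4  5  6  6
 l  5  4  4  3  3  3  4  5  6  7
 f  6  5  5  4  4  4  4  5  6  7
 e  7  6  6  5  5  5  5  5  6  7
 d  8  7  7  6  5  6  6  6  6  7
 n  9  8  7  7  6  6  7  7  7  7

6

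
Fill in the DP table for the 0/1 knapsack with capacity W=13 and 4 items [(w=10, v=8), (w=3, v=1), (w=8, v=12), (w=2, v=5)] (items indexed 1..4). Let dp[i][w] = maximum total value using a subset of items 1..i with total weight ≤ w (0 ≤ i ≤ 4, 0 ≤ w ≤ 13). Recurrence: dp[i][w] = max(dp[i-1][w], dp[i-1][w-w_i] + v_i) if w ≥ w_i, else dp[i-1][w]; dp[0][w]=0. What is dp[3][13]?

13

i\w   0   1   2   3   4   5   6   7   8   9  10  11  12  13
  0   0   0   0   0   0   0   0   0   0   0   0   0   0   0
  1   0   0   0   0   0   0   0   0   0   0   8   8   8   8
  2   0   0   0   1   1   1   1   1   1   1   8   8   8   9
  3   0   0   0   1   1   1   1   1  12  12  12  13  13  13
  4   0   0   5   5   5   6   6   6  12  12  17  17  17  18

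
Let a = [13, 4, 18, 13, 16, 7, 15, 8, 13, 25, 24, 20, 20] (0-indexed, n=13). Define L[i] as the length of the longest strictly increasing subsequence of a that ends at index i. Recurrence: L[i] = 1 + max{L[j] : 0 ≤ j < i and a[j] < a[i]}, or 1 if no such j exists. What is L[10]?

   i    0    1    2    3    4    5    6    7    8    9   10   11   12
a[i]   13    4   18   13   16    7   15    8   13   25   24   20   20
L[i]    1    1    2    2    3    2    3    3    4    5    5    5    5

5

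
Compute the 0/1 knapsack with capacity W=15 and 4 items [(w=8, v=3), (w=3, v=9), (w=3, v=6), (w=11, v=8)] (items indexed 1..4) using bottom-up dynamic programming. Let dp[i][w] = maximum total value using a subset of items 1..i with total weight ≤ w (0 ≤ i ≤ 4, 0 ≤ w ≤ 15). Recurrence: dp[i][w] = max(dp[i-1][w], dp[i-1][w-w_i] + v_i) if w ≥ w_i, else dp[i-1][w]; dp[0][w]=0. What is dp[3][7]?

15

i\w   0   1   2   3   4   5   6   7   8   9  10  11  12  13  14  15
  0   0   0   0   0   0   0   0   0   0   0   0   0   0   0   0   0
  1   0   0   0   0   0   0   0   0   3   3   3   3   3   3   3   3
  2   0   0   0   9   9   9   9   9   9   9   9  12  12  12  12  12
  3   0   0   0   9   9   9  15  15  15  15  15  15  15  15  18  18
  4   0   0   0   9   9   9  15  15  15  15  15  15  15  15  18  18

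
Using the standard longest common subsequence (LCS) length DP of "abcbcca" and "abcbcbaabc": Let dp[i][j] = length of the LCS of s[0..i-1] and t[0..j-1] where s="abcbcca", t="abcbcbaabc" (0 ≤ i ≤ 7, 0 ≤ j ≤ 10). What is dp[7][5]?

   ''  a  b  c  b  c  b  a  a  b  c
''  0  0  0  0  0  0  0  0  0  0  0
 a  0  1  1  1  1  1  1  1  1  1  1
 b  0  1  2  2  2  2  2  2  2  2  2
 c  0  1  2  3  3  3  3  3  3  3  3
 b  0  1  2  3  4  4  4  4  4  4  4
 c  0  1  2  3  4  5  5  5  5  5  5
 c  0  1  2  3  4  5  5  5  5  5  6
 a  0  1  2  3  4  5  5  6  6  6  6

5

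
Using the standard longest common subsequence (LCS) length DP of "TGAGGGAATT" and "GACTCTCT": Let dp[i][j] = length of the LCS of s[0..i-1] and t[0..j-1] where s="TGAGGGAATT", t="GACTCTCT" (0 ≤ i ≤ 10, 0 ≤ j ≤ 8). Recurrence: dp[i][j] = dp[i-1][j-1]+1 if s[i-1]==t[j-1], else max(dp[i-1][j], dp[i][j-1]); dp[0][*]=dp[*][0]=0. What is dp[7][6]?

2

   ''  G  A  C  T  C  T  C  T
''  0  0  0  0  0  0  0  0  0
 T  0  0  0  0  1  1  1  1  1
 G  0  1  1  1  1  1  1  1  1
 A  0  1  2  2  2  2  2  2  2
 G  0  1  2  2  2  2  2  2  2
 G  0  1  2  2  2  2  2  2  2
 G  0  1  2  2  2  2  2  2  2
 A  0  1  2  2  2  2  2  2  2
 A  0  1  2  2  2  2  2  2  2
 T  0  1  2  2  3  3  3  3  3
 T  0  1  2  2  3  3  4  4  4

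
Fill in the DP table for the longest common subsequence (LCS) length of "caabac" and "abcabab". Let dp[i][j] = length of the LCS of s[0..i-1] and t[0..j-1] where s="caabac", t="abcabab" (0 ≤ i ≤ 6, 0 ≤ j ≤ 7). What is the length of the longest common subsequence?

4

   ''  a  b  c  a  b  a  b
''  0  0  0  0  0  0  0  0
 c  0  0  0  1  1  1  1  1
 a  0  1  1  1  2  2  2  2
 a  0  1  1  1  2  2  3  3
 b  0  1  2  2  2  3  3  4
 a  0  1  2  2  3  3  4  4
 c  0  1  2  3  3  3  4  4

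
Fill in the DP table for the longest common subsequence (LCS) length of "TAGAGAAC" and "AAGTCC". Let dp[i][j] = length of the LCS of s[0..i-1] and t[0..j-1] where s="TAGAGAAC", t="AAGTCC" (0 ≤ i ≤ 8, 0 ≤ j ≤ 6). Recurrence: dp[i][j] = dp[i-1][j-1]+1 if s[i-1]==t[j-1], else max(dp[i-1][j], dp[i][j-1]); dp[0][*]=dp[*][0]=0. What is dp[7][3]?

   ''  A  A  G  T  C  C
''  0  0  0  0  0  0  0
 T  0  0  0  0  1  1  1
 A  0  1  1  1  1  1  1
 G  0  1  1  2  2  2  2
 A  0  1  2  2  2  2  2
 G  0  1  2  3  3  3  3
 A  0  1  2  3  3  3  3
 A  0  1  2  3  3  3  3
 C  0  1  2  3  3  4  4

3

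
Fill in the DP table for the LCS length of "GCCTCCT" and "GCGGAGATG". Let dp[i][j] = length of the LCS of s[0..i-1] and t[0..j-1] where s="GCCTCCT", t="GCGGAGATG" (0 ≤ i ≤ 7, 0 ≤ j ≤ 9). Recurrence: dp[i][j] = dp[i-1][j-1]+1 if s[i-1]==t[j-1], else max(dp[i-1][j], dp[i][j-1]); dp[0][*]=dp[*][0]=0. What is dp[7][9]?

3

   ''  G  C  G  G  A  G  A  T  G
''  0  0  0  0  0  0  0  0  0  0
 G  0  1  1  1  1  1  1  1  1  1
 C  0  1  2  2  2  2  2  2  2  2
 C  0  1  2  2  2  2  2  2  2  2
 T  0  1  2  2  2  2  2  2  3  3
 C  0  1  2  2  2  2  2  2  3  3
 C  0  1  2  2  2  2  2  2  3  3
 T  0  1  2  2  2  2  2  2  3  3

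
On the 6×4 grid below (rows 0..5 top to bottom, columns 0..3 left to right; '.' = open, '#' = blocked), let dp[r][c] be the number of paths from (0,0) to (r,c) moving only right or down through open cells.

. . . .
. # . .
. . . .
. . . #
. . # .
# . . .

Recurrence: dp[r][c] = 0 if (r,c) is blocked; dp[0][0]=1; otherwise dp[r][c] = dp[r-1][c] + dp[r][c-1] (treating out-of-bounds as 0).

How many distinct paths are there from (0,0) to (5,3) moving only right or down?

r\c   0   1   2   3
  0   1   1   1   1
  1   1   0   1   2
  2   1   1   2   4
  3   1   2   4   0
  4   1   3   0   0
  5   0   3   3   3

3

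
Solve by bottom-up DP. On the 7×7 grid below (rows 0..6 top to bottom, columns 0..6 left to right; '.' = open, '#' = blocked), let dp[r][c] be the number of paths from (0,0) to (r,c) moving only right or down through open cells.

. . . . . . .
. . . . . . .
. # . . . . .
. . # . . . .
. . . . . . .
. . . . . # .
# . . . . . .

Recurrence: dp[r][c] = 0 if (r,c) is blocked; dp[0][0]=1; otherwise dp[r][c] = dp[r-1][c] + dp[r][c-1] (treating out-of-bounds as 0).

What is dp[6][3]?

22

r\c   0   1   2   3   4   5   6
  0   1   1   1   1   1   1   1
  1   1   2   3   4   5   6   7
  2   1   0   3   7  12  18  25
  3   1   1   0   7  19  37  62
  4   1   2   2   9  28  65 127
  5   1   3   5  14  42   0 127
  6   0   3   8  22  64  64 191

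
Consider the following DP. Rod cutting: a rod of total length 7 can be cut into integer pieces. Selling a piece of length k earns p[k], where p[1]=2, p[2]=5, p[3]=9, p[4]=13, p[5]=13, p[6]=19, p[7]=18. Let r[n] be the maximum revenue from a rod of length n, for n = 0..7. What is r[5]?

15

   n    0    1    2    3    4    5    6    7
r[n]    0    2    5    9   13   15   19   22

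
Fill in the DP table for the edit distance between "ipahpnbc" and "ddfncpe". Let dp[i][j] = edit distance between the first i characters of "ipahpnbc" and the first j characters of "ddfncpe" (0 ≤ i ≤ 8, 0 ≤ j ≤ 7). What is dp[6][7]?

   ''  d  d  f  n  c  p  e
''  0  1  2  3  4  5  6  7
 i  1  1  2  3  4  5  6  7
 p  2  2  2  3  4  5  5  6
 a  3  3  3  3  4  5  6  6
 h  4  4  4  4  4  5  6  7
 p  5  5  5  5  5  5  5  6
 n  6  6  6  6  5  6  6  6
 b  7  7  7  7  6  6  7  7
 c  8  8  8  8  7  6  7  8

6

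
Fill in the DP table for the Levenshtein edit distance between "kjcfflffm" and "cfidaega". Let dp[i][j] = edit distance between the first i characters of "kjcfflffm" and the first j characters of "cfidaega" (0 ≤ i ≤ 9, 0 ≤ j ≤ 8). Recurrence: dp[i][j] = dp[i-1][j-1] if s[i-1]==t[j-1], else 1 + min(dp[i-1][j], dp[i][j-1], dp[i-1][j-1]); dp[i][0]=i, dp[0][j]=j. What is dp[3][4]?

4

   ''  c  f  i  d  a  e  g  a
''  0  1  2  3  4  5  6  7  8
 k  1  1  2  3  4  5  6  7  8
 j  2  2  2  3  4  5  6  7  8
 c  3  2  3  3  4  5  6  7  8
 f  4  3  2  3  4  5  6  7  8
 f  5  4  3  3  4  5  6  7  8
 l  6  5  4  4  4  5  6  7  8
 f  7  6  5  5  5  5  6  7  8
 f  8  7  6  6  6  6  6  7  8
 m  9  8  7  7  7  7  7  7  8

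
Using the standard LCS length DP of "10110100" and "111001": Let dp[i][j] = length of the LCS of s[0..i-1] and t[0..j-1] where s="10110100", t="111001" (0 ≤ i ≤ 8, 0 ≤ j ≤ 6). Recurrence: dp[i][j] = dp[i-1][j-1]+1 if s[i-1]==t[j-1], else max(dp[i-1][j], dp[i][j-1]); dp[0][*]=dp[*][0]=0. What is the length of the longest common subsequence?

5

   ''  1  1  1  0  0  1
''  0  0  0  0  0  0  0
 1  0  1  1  1  1  1  1
 0  0  1  1  1  2  2  2
 1  0  1  2  2  2  2  3
 1  0  1  2  3  3  3  3
 0  0  1  2  3  4  4  4
 1  0  1  2  3  4  4  5
 0  0  1  2  3  4  5  5
 0  0  1  2  3  4  5  5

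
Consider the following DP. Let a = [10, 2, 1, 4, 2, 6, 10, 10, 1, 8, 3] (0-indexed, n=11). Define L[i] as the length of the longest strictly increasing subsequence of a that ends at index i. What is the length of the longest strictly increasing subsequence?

   i    0    1    2    3    4    5    6    7    8    9   10
a[i]   10    2    1    4    2    6   10   10    1    8    3
L[i]    1    1    1    2    2    3    4    4    1    4    3

4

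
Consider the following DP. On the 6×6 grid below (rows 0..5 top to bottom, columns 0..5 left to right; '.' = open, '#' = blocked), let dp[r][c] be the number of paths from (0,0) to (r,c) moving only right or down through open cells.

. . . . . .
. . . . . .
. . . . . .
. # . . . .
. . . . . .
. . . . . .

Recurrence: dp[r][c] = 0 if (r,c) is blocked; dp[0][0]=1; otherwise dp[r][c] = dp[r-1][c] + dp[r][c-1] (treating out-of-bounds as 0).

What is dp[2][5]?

21

r\c   0   1   2   3   4   5
  0   1   1   1   1   1   1
  1   1   2   3   4   5   6
  2   1   3   6  10  15  21
  3   1   0   6  16  31  52
  4   1   1   7  23  54 106
  5   1   2   9  32  86 192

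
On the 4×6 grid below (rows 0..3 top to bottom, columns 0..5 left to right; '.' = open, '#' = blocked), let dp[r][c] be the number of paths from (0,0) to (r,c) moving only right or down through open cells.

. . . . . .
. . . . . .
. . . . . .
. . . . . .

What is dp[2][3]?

r\c   0   1   2   3   4   5
  0   1   1   1   1   1   1
  1   1   2   3   4   5   6
  2   1   3   6  10  15  21
  3   1   4  10  20  35  56

10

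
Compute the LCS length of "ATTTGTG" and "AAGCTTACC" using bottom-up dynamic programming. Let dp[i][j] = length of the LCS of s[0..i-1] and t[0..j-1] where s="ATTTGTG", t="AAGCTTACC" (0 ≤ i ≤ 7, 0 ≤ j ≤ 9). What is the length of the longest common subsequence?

3

   ''  A  A  G  C  T  T  A  C  C
''  0  0  0  0  0  0  0  0  0  0
 A  0  1  1  1  1  1  1  1  1  1
 T  0  1  1  1  1  2  2  2  2  2
 T  0  1  1  1  1  2  3  3  3  3
 T  0  1  1  1  1  2  3  3  3  3
 G  0  1  1  2  2  2  3  3  3  3
 T  0  1  1  2  2  3  3  3  3  3
 G  0  1  1  2  2  3  3  3  3  3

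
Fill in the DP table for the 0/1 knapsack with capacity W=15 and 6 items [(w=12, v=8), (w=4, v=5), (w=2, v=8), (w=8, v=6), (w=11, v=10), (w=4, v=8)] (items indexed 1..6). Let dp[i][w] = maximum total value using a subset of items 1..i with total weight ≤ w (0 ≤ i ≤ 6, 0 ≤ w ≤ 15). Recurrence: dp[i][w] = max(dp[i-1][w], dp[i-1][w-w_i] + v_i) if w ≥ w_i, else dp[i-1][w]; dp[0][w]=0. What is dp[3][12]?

i\w   0   1   2   3   4   5   6   7   8   9  10  11  12  13  14  15
  0   0   0   0   0   0   0   0   0   0   0   0   0   0   0   0   0
  1   0   0   0   0   0   0   0   0   0   0   0   0   8   8   8   8
  2   0   0   0   0   5   5   5   5   5   5   5   5   8   8   8   8
  3   0   0   8   8   8   8  13  13  13  13  13  13  13  13  16  16
  4   0   0   8   8   8   8  13  13  13  13  14  14  14  14  19  19
  5   0   0   8   8   8   8  13  13  13  13  14  14  14  18  19  19
  6   0   0   8   8   8   8  16  16  16  16  21  21  21  21  22  22

13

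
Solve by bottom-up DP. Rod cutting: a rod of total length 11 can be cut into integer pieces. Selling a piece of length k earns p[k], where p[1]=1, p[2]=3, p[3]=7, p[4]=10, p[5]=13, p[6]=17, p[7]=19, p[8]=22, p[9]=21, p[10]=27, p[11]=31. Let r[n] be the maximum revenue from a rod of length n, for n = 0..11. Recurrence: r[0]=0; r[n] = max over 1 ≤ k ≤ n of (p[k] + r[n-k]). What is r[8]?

   n    0    1    2    3    4    5    6    7    8    9   10   11
r[n]    0    1    3    7   10   13   17   19   22   24   27   31

22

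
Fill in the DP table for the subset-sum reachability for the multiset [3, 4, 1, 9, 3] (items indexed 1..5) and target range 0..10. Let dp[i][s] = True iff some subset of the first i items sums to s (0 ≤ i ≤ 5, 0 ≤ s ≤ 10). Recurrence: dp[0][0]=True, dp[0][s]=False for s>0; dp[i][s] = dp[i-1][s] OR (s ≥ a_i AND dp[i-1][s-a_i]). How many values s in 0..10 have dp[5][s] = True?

i\s   0   1   2   3   4   5   6   7   8   9  10
  0   T   F   F   F   F   F   F   F   F   F   F
  1   T   F   F   T   F   F   F   F   F   F   F
  2   T   F   F   T   T   F   F   T   F   F   F
  3   T   T   F   T   T   T   F   T   T   F   F
  4   T   T   F   T   T   T   F   T   T   T   T
  5   T   T   F   T   T   T   T   T   T   T   T

10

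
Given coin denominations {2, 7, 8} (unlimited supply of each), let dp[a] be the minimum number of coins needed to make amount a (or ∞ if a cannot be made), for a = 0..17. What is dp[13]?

4

 a  0  1  2  3  4  5  6  7  8  9 10 11 12 13 14 15 16 17
dp  0  -  1  -  2  -  3  1  1  2  2  3  3  4  2  2  2  3
(- denotes ∞ / unreachable)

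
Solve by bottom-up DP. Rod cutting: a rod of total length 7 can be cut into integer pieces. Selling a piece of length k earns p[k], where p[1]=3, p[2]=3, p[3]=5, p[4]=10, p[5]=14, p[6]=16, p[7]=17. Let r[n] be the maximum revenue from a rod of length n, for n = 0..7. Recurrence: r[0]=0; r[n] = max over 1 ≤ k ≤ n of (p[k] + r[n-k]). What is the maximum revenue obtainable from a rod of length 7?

   n    0    1    2    3    4    5    6    7
r[n]    0    3    6    9   12   15   18   21

21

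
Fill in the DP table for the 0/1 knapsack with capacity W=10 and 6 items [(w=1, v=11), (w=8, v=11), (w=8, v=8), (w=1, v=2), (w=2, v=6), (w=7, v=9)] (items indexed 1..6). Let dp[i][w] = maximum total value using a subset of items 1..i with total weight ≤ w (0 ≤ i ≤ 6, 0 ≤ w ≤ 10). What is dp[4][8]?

i\w   0   1   2   3   4   5   6   7   8   9  10
  0   0   0   0   0   0   0   0   0   0   0   0
  1   0  11  11  11  11  11  11  11  11  11  11
  2   0  11  11  11  11  11  11  11  11  22  22
  3   0  11  11  11  11  11  11  11  11  22  22
  4   0  11  13  13  13  13  13  13  13  22  24
  5   0  11  13  17  19  19  19  19  19  22  24
  6   0  11  13  17  19  19  19  19  20  22  26

13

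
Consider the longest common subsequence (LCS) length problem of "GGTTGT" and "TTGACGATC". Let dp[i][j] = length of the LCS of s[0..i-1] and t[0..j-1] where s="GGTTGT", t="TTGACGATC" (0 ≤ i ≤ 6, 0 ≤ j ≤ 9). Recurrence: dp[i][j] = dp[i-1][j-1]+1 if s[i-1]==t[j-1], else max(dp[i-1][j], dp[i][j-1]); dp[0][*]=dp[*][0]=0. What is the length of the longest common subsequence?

   ''  T  T  G  A  C  G  A  T  C
''  0  0  0  0  0  0  0  0  0  0
 G  0  0  0  1  1  1  1  1  1  1
 G  0  0  0  1  1  1  2  2  2  2
 T  0  1  1  1  1  1  2  2  3  3
 T  0  1  2  2  2  2  2  2  3  3
 G  0  1  2  3  3  3  3  3  3  3
 T  0  1  2  3  3  3  3  3  4  4

4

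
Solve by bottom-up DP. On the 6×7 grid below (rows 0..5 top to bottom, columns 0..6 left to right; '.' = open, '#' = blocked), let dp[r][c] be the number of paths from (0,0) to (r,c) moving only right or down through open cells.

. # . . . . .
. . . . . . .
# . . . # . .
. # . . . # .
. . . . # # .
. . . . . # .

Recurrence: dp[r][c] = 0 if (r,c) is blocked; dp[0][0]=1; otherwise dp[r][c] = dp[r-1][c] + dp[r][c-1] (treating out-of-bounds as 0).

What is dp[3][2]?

r\c   0   1   2   3   4   5   6
  0   1   0   0   0   0   0   0
  1   1   1   1   1   1   1   1
  2   0   1   2   3   0   1   2
  3   0   0   2   5   5   0   2
  4   0   0   2   7   0   0   2
  5   0   0   2   9   9   0   2

2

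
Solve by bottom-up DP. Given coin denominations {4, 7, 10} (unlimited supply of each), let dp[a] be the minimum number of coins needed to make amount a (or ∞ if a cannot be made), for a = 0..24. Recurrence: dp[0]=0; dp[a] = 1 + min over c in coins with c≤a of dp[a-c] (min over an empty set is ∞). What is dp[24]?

3

 a  0  1  2  3  4  5  6  7  8  9 10 11 12 13 14 15 16 17 18 19 20 21 22 23 24
dp  0  -  -  -  1  -  -  1  2  -  1  2  3  -  2  3  4  2  3  4  2  3  4  5  3
(- denotes ∞ / unreachable)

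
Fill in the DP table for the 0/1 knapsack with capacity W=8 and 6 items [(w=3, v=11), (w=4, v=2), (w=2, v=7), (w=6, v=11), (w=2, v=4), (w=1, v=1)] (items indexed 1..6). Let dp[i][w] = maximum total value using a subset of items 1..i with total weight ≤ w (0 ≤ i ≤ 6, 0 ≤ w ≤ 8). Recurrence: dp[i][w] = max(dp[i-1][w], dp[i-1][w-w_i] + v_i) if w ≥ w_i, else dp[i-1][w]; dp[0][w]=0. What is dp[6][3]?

i\w   0   1   2   3   4   5   6   7   8
  0   0   0   0   0   0   0   0   0   0
  1   0   0   0  11  11  11  11  11  11
  2   0   0   0  11  11  11  11  13  13
  3   0   0   7  11  11  18  18  18  18
  4   0   0   7  11  11  18  18  18  18
  5   0   0   7  11  11  18  18  22  22
  6   0   1   7  11  12  18  19  22  23

11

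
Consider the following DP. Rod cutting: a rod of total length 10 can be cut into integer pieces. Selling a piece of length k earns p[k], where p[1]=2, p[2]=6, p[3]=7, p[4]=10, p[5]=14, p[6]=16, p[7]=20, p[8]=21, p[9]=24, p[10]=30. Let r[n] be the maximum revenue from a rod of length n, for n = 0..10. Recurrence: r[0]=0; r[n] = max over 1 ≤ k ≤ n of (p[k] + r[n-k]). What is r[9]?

   n    0    1    2    3    4    5    6    7    8    9   10
r[n]    0    2    6    8   12   14   18   20   24   26   30

26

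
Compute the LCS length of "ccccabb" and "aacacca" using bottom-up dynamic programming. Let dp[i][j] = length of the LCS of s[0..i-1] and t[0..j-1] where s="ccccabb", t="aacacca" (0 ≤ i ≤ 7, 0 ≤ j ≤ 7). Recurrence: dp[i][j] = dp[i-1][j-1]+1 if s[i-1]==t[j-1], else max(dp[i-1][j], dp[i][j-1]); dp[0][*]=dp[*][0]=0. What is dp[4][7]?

   ''  a  a  c  a  c  c  a
''  0  0  0  0  0  0  0  0
 c  0  0  0  1  1  1  1  1
 c  0  0  0  1  1  2  2  2
 c  0  0  0  1  1  2  3  3
 c  0  0  0  1  1  2  3  3
 a  0  1  1  1  2  2  3  4
 b  0  1  1  1  2  2  3  4
 b  0  1  1  1  2  2  3  4

3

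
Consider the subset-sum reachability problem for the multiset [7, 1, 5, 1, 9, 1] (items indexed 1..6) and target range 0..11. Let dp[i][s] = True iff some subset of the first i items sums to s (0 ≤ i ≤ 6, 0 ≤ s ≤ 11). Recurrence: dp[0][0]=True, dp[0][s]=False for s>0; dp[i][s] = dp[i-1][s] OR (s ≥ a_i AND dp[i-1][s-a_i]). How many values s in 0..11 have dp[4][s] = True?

8

i\s   0   1   2   3   4   5   6   7   8   9  10  11
  0   T   F   F   F   F   F   F   F   F   F   F   F
  1   T   F   F   F   F   F   F   T   F   F   F   F
  2   T   T   F   F   F   F   F   T   T   F   F   F
  3   T   T   F   F   F   T   T   T   T   F   F   F
  4   T   T   T   F   F   T   T   T   T   T   F   F
  5   T   T   T   F   F   T   T   T   T   T   T   T
  6   T   T   T   T   F   T   T   T   T   T   T   T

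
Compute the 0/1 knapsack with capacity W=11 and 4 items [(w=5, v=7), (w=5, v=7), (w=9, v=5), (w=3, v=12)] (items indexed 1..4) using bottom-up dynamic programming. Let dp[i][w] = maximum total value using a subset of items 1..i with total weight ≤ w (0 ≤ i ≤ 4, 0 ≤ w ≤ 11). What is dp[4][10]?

19

i\w   0   1   2   3   4   5   6   7   8   9  10  11
  0   0   0   0   0   0   0   0   0   0   0   0   0
  1   0   0   0   0   0   7   7   7   7   7   7   7
  2   0   0   0   0   0   7   7   7   7   7  14  14
  3   0   0   0   0   0   7   7   7   7   7  14  14
  4   0   0   0  12  12  12  12  12  19  19  19  19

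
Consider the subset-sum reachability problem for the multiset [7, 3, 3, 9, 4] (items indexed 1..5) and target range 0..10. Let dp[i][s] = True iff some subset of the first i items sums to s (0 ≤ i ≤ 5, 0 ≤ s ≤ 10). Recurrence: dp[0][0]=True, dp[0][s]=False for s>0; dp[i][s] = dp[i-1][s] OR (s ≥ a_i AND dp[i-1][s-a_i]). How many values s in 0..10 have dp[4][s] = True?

6

i\s   0   1   2   3   4   5   6   7   8   9  10
  0   T   F   F   F   F   F   F   F   F   F   F
  1   T   F   F   F   F   F   F   T   F   F   F
  2   T   F   F   T   F   F   F   T   F   F   T
  3   T   F   F   T   F   F   T   T   F   F   T
  4   T   F   F   T   F   F   T   T   F   T   T
  5   T   F   F   T   T   F   T   T   F   T   T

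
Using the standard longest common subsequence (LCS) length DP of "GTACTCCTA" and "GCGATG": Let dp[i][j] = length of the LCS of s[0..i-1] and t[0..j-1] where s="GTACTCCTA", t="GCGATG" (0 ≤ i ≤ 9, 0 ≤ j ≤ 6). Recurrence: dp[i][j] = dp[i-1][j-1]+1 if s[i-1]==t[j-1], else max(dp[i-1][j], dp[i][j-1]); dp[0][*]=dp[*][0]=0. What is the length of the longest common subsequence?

3

   ''  G  C  G  A  T  G
''  0  0  0  0  0  0  0
 G  0  1  1  1  1  1  1
 T  0  1  1  1  1  2  2
 A  0  1  1  1  2  2  2
 C  0  1  2  2  2  2  2
 T  0  1  2  2  2  3  3
 C  0  1  2  2  2  3  3
 C  0  1  2  2  2  3  3
 T  0  1  2  2  2  3  3
 A  0  1  2  2  3  3  3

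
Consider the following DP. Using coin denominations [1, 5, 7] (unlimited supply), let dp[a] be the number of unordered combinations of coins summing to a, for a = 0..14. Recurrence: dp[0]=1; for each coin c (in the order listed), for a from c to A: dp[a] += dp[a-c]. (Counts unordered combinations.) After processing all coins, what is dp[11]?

after  coin     0     1     2     3     4     5     6     7     8     9    10    11    12    13    14
          1     1     1     1     1     1     1     1     1     1     1     1     1     1     1     1
          5     1     1     1     1     1     2     2     2     2     2     3     3     3     3     3
          7     1     1     1     1     1     2     2     3     3     3     4     4     5     5     6

4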